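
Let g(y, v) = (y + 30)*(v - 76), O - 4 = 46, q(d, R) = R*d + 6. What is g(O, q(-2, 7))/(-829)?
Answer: 6720/829 ≈ 8.1062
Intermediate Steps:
q(d, R) = 6 + R*d
O = 50 (O = 4 + 46 = 50)
g(y, v) = (-76 + v)*(30 + y) (g(y, v) = (30 + y)*(-76 + v) = (-76 + v)*(30 + y))
g(O, q(-2, 7))/(-829) = (-2280 - 76*50 + 30*(6 + 7*(-2)) + (6 + 7*(-2))*50)/(-829) = (-2280 - 3800 + 30*(6 - 14) + (6 - 14)*50)*(-1/829) = (-2280 - 3800 + 30*(-8) - 8*50)*(-1/829) = (-2280 - 3800 - 240 - 400)*(-1/829) = -6720*(-1/829) = 6720/829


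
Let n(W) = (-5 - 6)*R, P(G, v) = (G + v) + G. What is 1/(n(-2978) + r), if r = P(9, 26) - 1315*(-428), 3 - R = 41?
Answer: 1/563282 ≈ 1.7753e-6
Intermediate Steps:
R = -38 (R = 3 - 1*41 = 3 - 41 = -38)
P(G, v) = v + 2*G
r = 562864 (r = (26 + 2*9) - 1315*(-428) = (26 + 18) + 562820 = 44 + 562820 = 562864)
n(W) = 418 (n(W) = (-5 - 6)*(-38) = -11*(-38) = 418)
1/(n(-2978) + r) = 1/(418 + 562864) = 1/563282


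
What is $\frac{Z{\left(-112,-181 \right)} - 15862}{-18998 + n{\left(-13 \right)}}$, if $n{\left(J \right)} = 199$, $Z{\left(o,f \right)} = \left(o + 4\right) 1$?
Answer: $\frac{15970}{18799} \approx 0.84951$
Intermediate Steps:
$Z{\left(o,f \right)} = 4 + o$ ($Z{\left(o,f \right)} = \left(4 + o\right) 1 = 4 + o$)
$\frac{Z{\left(-112,-181 \right)} - 15862}{-18998 + n{\left(-13 \right)}} = \frac{\left(4 - 112\right) - 15862}{-18998 + 199} = \frac{-108 - 15862}{-18799} = \left(-15970\right) \left(- \frac{1}{18799}\right) = \frac{15970}{18799}$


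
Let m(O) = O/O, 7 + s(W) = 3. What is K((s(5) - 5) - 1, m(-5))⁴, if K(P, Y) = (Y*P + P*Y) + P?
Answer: 810000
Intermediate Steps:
s(W) = -4 (s(W) = -7 + 3 = -4)
m(O) = 1
K(P, Y) = P + 2*P*Y (K(P, Y) = (P*Y + P*Y) + P = 2*P*Y + P = P + 2*P*Y)
K((s(5) - 5) - 1, m(-5))⁴ = (((-4 - 5) - 1)*(1 + 2*1))⁴ = ((-9 - 1)*(1 + 2))⁴ = (-10*3)⁴ = (-30)⁴ = 810000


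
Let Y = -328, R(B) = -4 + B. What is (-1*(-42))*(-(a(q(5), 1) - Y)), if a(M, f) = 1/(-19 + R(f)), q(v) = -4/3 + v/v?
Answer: -151515/11 ≈ -13774.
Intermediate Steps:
q(v) = -⅓ (q(v) = -4*⅓ + 1 = -4/3 + 1 = -⅓)
a(M, f) = 1/(-23 + f) (a(M, f) = 1/(-19 + (-4 + f)) = 1/(-23 + f))
(-1*(-42))*(-(a(q(5), 1) - Y)) = (-1*(-42))*(-(1/(-23 + 1) - 1*(-328))) = 42*(-(1/(-22) + 328)) = 42*(-(-1/22 + 328)) = 42*(-1*7215/22) = 42*(-7215/22) = -151515/11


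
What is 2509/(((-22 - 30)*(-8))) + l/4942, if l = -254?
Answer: 472839/79072 ≈ 5.9799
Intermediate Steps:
2509/(((-22 - 30)*(-8))) + l/4942 = 2509/(((-22 - 30)*(-8))) - 254/4942 = 2509/((-52*(-8))) - 254*1/4942 = 2509/416 - 127/2471 = 2509*(1/416) - 127/2471 = 193/32 - 127/2471 = 472839/79072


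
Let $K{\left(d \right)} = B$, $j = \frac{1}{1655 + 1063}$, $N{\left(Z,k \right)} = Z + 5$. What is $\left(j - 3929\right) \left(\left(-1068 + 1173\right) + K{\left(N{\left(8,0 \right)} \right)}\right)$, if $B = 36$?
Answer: $- \frac{501913987}{906} \approx -5.5399 \cdot 10^{5}$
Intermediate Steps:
$N{\left(Z,k \right)} = 5 + Z$
$j = \frac{1}{2718} \approx 0.00036792$
$K{\left(d \right)} = 36$
$\left(j - 3929\right) \left(\left(-1068 + 1173\right) + K{\left(N{\left(8,0 \right)} \right)}\right) = \left(\frac{1}{2718} - 3929\right) \left(\left(-1068 + 1173\right) + 36\right) = - \frac{10679021 \left(105 + 36\right)}{2718} = \left(- \frac{10679021}{2718}\right) 141 = - \frac{501913987}{906}$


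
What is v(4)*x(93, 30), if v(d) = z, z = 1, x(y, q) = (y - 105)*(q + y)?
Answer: -1476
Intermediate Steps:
x(y, q) = (-105 + y)*(q + y)
v(d) = 1
v(4)*x(93, 30) = 1*(93² - 105*30 - 105*93 + 30*93) = 1*(8649 - 3150 - 9765 + 2790) = 1*(-1476) = -1476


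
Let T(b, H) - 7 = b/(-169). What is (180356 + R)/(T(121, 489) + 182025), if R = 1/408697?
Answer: 1384127954053/1396984789671 ≈ 0.99080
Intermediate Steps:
T(b, H) = 7 - b/169 (T(b, H) = 7 + b/(-169) = 7 + b*(-1/169) = 7 - b/169)
R = 1/408697 ≈ 2.4468e-6
(180356 + R)/(T(121, 489) + 182025) = (180356 + 1/408697)/((7 - 1/169*121) + 182025) = 73710956133/(408697*((7 - 121/169) + 182025)) = 73710956133/(408697*(1062/169 + 182025)) = 73710956133/(408697*(30763287/169)) = (73710956133/408697)*(169/30763287) = 1384127954053/1396984789671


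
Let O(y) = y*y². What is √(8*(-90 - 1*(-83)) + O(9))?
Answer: √673 ≈ 25.942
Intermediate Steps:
O(y) = y³
√(8*(-90 - 1*(-83)) + O(9)) = √(8*(-90 - 1*(-83)) + 9³) = √(8*(-90 + 83) + 729) = √(8*(-7) + 729) = √(-56 + 729) = √673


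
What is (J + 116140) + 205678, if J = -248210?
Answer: 73608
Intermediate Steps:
(J + 116140) + 205678 = (-248210 + 116140) + 205678 = -132070 + 205678 = 73608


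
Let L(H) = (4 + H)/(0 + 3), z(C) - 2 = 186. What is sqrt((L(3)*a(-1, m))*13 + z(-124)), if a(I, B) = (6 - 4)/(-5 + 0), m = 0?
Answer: sqrt(39570)/15 ≈ 13.261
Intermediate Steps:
z(C) = 188 (z(C) = 2 + 186 = 188)
L(H) = 4/3 + H/3 (L(H) = (4 + H)/3 = (4 + H)*(1/3) = 4/3 + H/3)
a(I, B) = -2/5 (a(I, B) = 2/(-5) = 2*(-1/5) = -2/5)
sqrt((L(3)*a(-1, m))*13 + z(-124)) = sqrt(((4/3 + (1/3)*3)*(-2/5))*13 + 188) = sqrt(((4/3 + 1)*(-2/5))*13 + 188) = sqrt(((7/3)*(-2/5))*13 + 188) = sqrt(-14/15*13 + 188) = sqrt(-182/15 + 188) = sqrt(2638/15) = sqrt(39570)/15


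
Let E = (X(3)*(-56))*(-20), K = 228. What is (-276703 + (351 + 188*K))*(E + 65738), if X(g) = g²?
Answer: -17702593184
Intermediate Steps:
E = 10080 (E = (3²*(-56))*(-20) = (9*(-56))*(-20) = -504*(-20) = 10080)
(-276703 + (351 + 188*K))*(E + 65738) = (-276703 + (351 + 188*228))*(10080 + 65738) = (-276703 + (351 + 42864))*75818 = (-276703 + 43215)*75818 = -233488*75818 = -17702593184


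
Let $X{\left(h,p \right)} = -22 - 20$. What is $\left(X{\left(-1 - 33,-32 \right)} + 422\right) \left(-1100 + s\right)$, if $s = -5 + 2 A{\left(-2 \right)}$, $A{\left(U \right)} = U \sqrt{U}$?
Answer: $-419900 - 1520 i \sqrt{2} \approx -4.199 \cdot 10^{5} - 2149.6 i$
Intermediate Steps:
$A{\left(U \right)} = U^{\frac{3}{2}}$
$s = -5 - 4 i \sqrt{2}$ ($s = -5 + 2 \left(-2\right)^{\frac{3}{2}} = -5 + 2 \left(- 2 i \sqrt{2}\right) = -5 - 4 i \sqrt{2} \approx -5.0 - 5.6569 i$)
$X{\left(h,p \right)} = -42$ ($X{\left(h,p \right)} = -22 - 20 = -42$)
$\left(X{\left(-1 - 33,-32 \right)} + 422\right) \left(-1100 + s\right) = \left(-42 + 422\right) \left(-1100 - \left(5 + 4 i \sqrt{2}\right)\right) = 380 \left(-1105 - 4 i \sqrt{2}\right) = -419900 - 1520 i \sqrt{2}$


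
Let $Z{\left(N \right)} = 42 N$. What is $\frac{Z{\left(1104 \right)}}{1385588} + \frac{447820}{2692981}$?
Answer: $\frac{186340540292}{932840539457} \approx 0.19976$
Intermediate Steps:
$\frac{Z{\left(1104 \right)}}{1385588} + \frac{447820}{2692981} = \frac{42 \cdot 1104}{1385588} + \frac{447820}{2692981} = 46368 \cdot \frac{1}{1385588} + 447820 \cdot \frac{1}{2692981} = \frac{11592}{346397} + \frac{447820}{2692981} = \frac{186340540292}{932840539457}$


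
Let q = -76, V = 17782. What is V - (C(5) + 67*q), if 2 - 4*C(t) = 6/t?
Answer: 114369/5 ≈ 22874.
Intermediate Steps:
C(t) = ½ - 3/(2*t)
V - (C(5) + 67*q) = 17782 - ((½)*(-3 + 5)/5 + 67*(-76)) = 17782 - ((½)*(⅕)*2 - 5092) = 17782 - (⅕ - 5092) = 17782 - 1*(-25459/5) = 17782 + 25459/5 = 114369/5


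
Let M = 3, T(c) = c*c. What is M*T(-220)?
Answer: 145200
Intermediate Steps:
T(c) = c²
M*T(-220) = 3*(-220)² = 3*48400 = 145200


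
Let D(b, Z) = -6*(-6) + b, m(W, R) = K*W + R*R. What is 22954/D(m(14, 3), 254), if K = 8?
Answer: 22954/157 ≈ 146.20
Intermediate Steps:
m(W, R) = R² + 8*W (m(W, R) = 8*W + R*R = 8*W + R² = R² + 8*W)
D(b, Z) = 36 + b
22954/D(m(14, 3), 254) = 22954/(36 + (3² + 8*14)) = 22954/(36 + (9 + 112)) = 22954/(36 + 121) = 22954/157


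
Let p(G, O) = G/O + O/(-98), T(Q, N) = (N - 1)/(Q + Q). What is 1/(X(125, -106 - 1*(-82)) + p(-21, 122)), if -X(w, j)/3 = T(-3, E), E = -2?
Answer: -2989/8719 ≈ -0.34281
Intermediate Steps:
T(Q, N) = (-1 + N)/(2*Q) (T(Q, N) = (-1 + N)/((2*Q)) = (-1 + N)*(1/(2*Q)) = (-1 + N)/(2*Q))
X(w, j) = -3/2 (X(w, j) = -3*(-1 - 2)/(2*(-3)) = -3*(-1)*(-3)/(2*3) = -3*½ = -3/2)
p(G, O) = -O/98 + G/O (p(G, O) = G/O + O*(-1/98) = G/O - O/98 = -O/98 + G/O)
1/(X(125, -106 - 1*(-82)) + p(-21, 122)) = 1/(-3/2 + (-1/98*122 - 21/122)) = 1/(-3/2 + (-61/49 - 21*1/122)) = 1/(-3/2 + (-61/49 - 21/122)) = 1/(-3/2 - 8471/5978) = 1/(-8719/2989) = -2989/8719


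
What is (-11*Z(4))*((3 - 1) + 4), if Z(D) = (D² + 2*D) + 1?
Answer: -1650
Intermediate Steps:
Z(D) = 1 + D² + 2*D
(-11*Z(4))*((3 - 1) + 4) = (-11*(1 + 4² + 2*4))*((3 - 1) + 4) = (-11*(1 + 16 + 8))*(2 + 4) = -11*25*6 = -275*6 = -1650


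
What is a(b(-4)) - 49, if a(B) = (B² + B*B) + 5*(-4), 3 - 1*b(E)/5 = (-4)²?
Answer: 8381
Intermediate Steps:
b(E) = -65 (b(E) = 15 - 5*(-4)² = 15 - 5*16 = 15 - 80 = -65)
a(B) = -20 + 2*B² (a(B) = (B² + B²) - 20 = 2*B² - 20 = -20 + 2*B²)
a(b(-4)) - 49 = (-20 + 2*(-65)²) - 49 = (-20 + 2*4225) - 49 = (-20 + 8450) - 49 = 8430 - 49 = 8381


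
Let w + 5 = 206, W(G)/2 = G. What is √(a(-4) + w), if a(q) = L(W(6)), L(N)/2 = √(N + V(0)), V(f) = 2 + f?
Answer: √(201 + 2*√14) ≈ 14.439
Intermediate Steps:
W(G) = 2*G
w = 201 (w = -5 + 206 = 201)
L(N) = 2*√(2 + N) (L(N) = 2*√(N + (2 + 0)) = 2*√(N + 2) = 2*√(2 + N))
a(q) = 2*√14 (a(q) = 2*√(2 + 2*6) = 2*√(2 + 12) = 2*√14)
√(a(-4) + w) = √(2*√14 + 201) = √(201 + 2*√14)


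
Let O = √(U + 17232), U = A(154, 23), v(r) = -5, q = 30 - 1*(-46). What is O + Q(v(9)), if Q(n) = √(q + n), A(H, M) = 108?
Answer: √71 + 34*√15 ≈ 140.11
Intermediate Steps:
q = 76 (q = 30 + 46 = 76)
U = 108
Q(n) = √(76 + n)
O = 34*√15 (O = √(108 + 17232) = √17340 = 34*√15 ≈ 131.68)
O + Q(v(9)) = 34*√15 + √(76 - 5) = 34*√15 + √71 = √71 + 34*√15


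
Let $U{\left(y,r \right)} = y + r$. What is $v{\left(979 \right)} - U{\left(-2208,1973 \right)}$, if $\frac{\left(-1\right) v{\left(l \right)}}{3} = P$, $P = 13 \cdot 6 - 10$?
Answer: $31$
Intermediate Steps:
$U{\left(y,r \right)} = r + y$
$P = 68$ ($P = 78 - 10 = 68$)
$v{\left(l \right)} = -204$ ($v{\left(l \right)} = \left(-3\right) 68 = -204$)
$v{\left(979 \right)} - U{\left(-2208,1973 \right)} = -204 - \left(1973 - 2208\right) = -204 - -235 = -204 + 235 = 31$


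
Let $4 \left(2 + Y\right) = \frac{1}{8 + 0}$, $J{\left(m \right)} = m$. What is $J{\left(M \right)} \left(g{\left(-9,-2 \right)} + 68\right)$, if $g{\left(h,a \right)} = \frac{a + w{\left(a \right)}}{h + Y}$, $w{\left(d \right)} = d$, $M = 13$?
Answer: $\frac{23996}{27} \approx 888.74$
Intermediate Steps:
$Y = - \frac{63}{32}$ ($Y = -2 + \frac{1}{4 \left(8 + 0\right)} = -2 + \frac{1}{4 \cdot 8} = -2 + \frac{1}{4} \cdot \frac{1}{8} = -2 + \frac{1}{32} = - \frac{63}{32} \approx -1.9688$)
$g{\left(h,a \right)} = \frac{2 a}{- \frac{63}{32} + h}$ ($g{\left(h,a \right)} = \frac{a + a}{h - \frac{63}{32}} = \frac{2 a}{- \frac{63}{32} + h}$)
$J{\left(M \right)} \left(g{\left(-9,-2 \right)} + 68\right) = 13 \left(64 \left(-2\right) \frac{1}{-63 + 32 \left(-9\right)} + 68\right) = 13 \left(64 \left(-2\right) \frac{1}{-63 - 288} + 68\right) = 13 \left(64 \left(-2\right) \frac{1}{-351} + 68\right) = 13 \left(64 \left(-2\right) \left(- \frac{1}{351}\right) + 68\right) = 13 \left(\frac{128}{351} + 68\right) = 13 \cdot \frac{23996}{351} = \frac{23996}{27}$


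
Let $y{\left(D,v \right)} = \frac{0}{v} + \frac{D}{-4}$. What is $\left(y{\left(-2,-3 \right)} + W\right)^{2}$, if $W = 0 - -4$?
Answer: $\frac{81}{4} \approx 20.25$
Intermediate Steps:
$y{\left(D,v \right)} = - \frac{D}{4}$ ($y{\left(D,v \right)} = 0 + D \left(- \frac{1}{4}\right) = 0 - \frac{D}{4} = - \frac{D}{4}$)
$W = 4$ ($W = 0 + 4 = 4$)
$\left(y{\left(-2,-3 \right)} + W\right)^{2} = \left(\left(- \frac{1}{4}\right) \left(-2\right) + 4\right)^{2} = \left(\frac{1}{2} + 4\right)^{2} = \left(\frac{9}{2}\right)^{2} = \frac{81}{4}$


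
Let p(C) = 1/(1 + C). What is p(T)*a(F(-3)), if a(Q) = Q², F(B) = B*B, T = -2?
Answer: -81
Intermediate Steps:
F(B) = B²
p(T)*a(F(-3)) = ((-3)²)²/(1 - 2) = 9²/(-1) = -1*81 = -81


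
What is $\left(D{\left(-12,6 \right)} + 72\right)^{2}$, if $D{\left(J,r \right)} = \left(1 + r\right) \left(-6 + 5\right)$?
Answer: $4225$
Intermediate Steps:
$D{\left(J,r \right)} = -1 - r$ ($D{\left(J,r \right)} = \left(1 + r\right) \left(-1\right) = -1 - r$)
$\left(D{\left(-12,6 \right)} + 72\right)^{2} = \left(\left(-1 - 6\right) + 72\right)^{2} = \left(-7 + 72\right)^{2} = 65^{2} = 4225$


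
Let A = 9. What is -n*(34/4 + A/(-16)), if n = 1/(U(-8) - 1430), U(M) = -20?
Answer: 127/23200 ≈ 0.0054741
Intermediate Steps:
n = -1/1450 (n = 1/(-20 - 1430) = 1/(-1450) = -1/1450 ≈ -0.00068966)
-n*(34/4 + A/(-16)) = -(-1)*(34/4 + 9/(-16))/1450 = -(-1)*(34*(¼) + 9*(-1/16))/1450 = -(-1)*(17/2 - 9/16)/1450 = -(-1)*127/(1450*16) = -1*(-127/23200) = 127/23200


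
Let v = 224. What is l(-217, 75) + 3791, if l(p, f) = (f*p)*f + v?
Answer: -1216610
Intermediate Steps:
l(p, f) = 224 + p*f**2 (l(p, f) = (f*p)*f + 224 = p*f**2 + 224 = 224 + p*f**2)
l(-217, 75) + 3791 = (224 - 217*75**2) + 3791 = (224 - 217*5625) + 3791 = (224 - 1220625) + 3791 = -1220401 + 3791 = -1216610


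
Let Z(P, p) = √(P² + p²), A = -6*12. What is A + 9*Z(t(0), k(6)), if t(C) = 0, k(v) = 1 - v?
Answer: -27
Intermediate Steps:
A = -72
A + 9*Z(t(0), k(6)) = -72 + 9*√(0² + (1 - 1*6)²) = -72 + 9*√(0 + (1 - 6)²) = -72 + 9*√(0 + (-5)²) = -72 + 9*√(0 + 25) = -72 + 9*√25 = -72 + 9*5 = -72 + 45 = -27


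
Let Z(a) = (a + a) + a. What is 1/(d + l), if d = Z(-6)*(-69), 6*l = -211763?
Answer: -6/204311 ≈ -2.9367e-5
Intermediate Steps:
l = -211763/6 (l = (1/6)*(-211763) = -211763/6 ≈ -35294.)
Z(a) = 3*a (Z(a) = 2*a + a = 3*a)
d = 1242 (d = (3*(-6))*(-69) = -18*(-69) = 1242)
1/(d + l) = 1/(1242 - 211763/6) = 1/(-204311/6) = -6/204311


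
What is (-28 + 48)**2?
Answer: 400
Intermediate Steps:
(-28 + 48)**2 = 20**2 = 400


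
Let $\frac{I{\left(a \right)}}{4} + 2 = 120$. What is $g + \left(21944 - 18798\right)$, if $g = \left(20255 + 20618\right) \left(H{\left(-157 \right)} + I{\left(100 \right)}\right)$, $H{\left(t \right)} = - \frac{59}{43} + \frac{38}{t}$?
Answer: $\frac{129816515621}{6751} \approx 1.9229 \cdot 10^{7}$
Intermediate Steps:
$I{\left(a \right)} = 472$ ($I{\left(a \right)} = -8 + 4 \cdot 120 = -8 + 480 = 472$)
$H{\left(t \right)} = - \frac{59}{43} + \frac{38}{t}$ ($H{\left(t \right)} = \left(-59\right) \frac{1}{43} + \frac{38}{t} = - \frac{59}{43} + \frac{38}{t}$)
$g = \frac{129795276975}{6751}$ ($g = \left(20255 + 20618\right) \left(\left(- \frac{59}{43} + \frac{38}{-157}\right) + 472\right) = 40873 \left(\left(- \frac{59}{43} + 38 \left(- \frac{1}{157}\right)\right) + 472\right) = 40873 \left(\left(- \frac{59}{43} - \frac{38}{157}\right) + 472\right) = 40873 \left(- \frac{10897}{6751} + 472\right) = 40873 \cdot \frac{3175575}{6751} = \frac{129795276975}{6751} \approx 1.9226 \cdot 10^{7}$)
$g + \left(21944 - 18798\right) = \frac{129795276975}{6751} + \left(21944 - 18798\right) = \frac{129795276975}{6751} + 3146 = \frac{129816515621}{6751}$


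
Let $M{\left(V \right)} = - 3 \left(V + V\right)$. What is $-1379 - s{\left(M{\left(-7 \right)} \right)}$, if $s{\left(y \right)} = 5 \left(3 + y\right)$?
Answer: $-1604$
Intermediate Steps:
$M{\left(V \right)} = - 6 V$ ($M{\left(V \right)} = - 3 \cdot 2 V = - 6 V$)
$s{\left(y \right)} = 15 + 5 y$
$-1379 - s{\left(M{\left(-7 \right)} \right)} = -1379 - \left(15 + 5 \left(\left(-6\right) \left(-7\right)\right)\right) = -1379 - \left(15 + 5 \cdot 42\right) = -1379 - \left(15 + 210\right) = -1379 - 225 = -1604$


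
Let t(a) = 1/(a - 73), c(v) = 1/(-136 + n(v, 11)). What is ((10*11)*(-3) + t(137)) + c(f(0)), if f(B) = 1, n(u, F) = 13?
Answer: -2597701/7872 ≈ -329.99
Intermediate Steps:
c(v) = -1/123 (c(v) = 1/(-136 + 13) = 1/(-123) = -1/123)
t(a) = 1/(-73 + a)
((10*11)*(-3) + t(137)) + c(f(0)) = ((10*11)*(-3) + 1/(-73 + 137)) - 1/123 = (110*(-3) + 1/64) - 1/123 = (-330 + 1/64) - 1/123 = -21119/64 - 1/123 = -2597701/7872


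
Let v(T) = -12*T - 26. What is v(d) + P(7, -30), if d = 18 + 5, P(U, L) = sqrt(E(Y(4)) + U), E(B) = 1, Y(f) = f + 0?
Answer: -302 + 2*sqrt(2) ≈ -299.17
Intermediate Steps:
Y(f) = f
P(U, L) = sqrt(1 + U)
d = 23
v(T) = -26 - 12*T
v(d) + P(7, -30) = (-26 - 12*23) + sqrt(1 + 7) = (-26 - 276) + sqrt(8) = -302 + 2*sqrt(2)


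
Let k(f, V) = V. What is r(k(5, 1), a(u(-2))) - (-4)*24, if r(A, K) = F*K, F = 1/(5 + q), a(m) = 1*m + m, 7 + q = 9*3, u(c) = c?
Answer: 2396/25 ≈ 95.840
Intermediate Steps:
q = 20 (q = -7 + 9*3 = -7 + 27 = 20)
a(m) = 2*m (a(m) = m + m = 2*m)
F = 1/25 (F = 1/(5 + 20) = 1/25 ≈ 0.040000)
r(A, K) = K/25
r(k(5, 1), a(u(-2))) - (-4)*24 = (2*(-2))/25 - (-4)*24 = (1/25)*(-4) - 1*(-96) = -4/25 + 96 = 2396/25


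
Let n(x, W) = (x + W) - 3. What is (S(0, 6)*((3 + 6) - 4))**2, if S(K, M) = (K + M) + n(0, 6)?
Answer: 2025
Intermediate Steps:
n(x, W) = -3 + W + x (n(x, W) = (W + x) - 3 = -3 + W + x)
S(K, M) = 3 + K + M (S(K, M) = (K + M) + (-3 + 6 + 0) = (K + M) + 3 = 3 + K + M)
(S(0, 6)*((3 + 6) - 4))**2 = ((3 + 0 + 6)*((3 + 6) - 4))**2 = (9*(9 - 4))**2 = (9*5)**2 = 45**2 = 2025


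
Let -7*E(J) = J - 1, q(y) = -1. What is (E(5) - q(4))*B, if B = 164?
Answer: 492/7 ≈ 70.286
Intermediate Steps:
E(J) = ⅐ - J/7 (E(J) = -(J - 1)/7 = -(-1 + J)/7 = ⅐ - J/7)
(E(5) - q(4))*B = ((⅐ - ⅐*5) - 1*(-1))*164 = ((⅐ - 5/7) + 1)*164 = (-4/7 + 1)*164 = (3/7)*164 = 492/7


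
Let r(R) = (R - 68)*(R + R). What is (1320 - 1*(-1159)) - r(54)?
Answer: 3991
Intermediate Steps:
r(R) = 2*R*(-68 + R) (r(R) = (-68 + R)*(2*R) = 2*R*(-68 + R))
(1320 - 1*(-1159)) - r(54) = (1320 - 1*(-1159)) - 2*54*(-68 + 54) = (1320 + 1159) - 2*54*(-14) = 2479 - 1*(-1512) = 2479 + 1512 = 3991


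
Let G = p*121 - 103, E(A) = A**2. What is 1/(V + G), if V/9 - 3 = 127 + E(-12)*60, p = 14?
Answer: 1/80521 ≈ 1.2419e-5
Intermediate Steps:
V = 78930 (V = 27 + 9*(127 + (-12)**2*60) = 27 + 9*(127 + 144*60) = 27 + 9*(127 + 8640) = 27 + 9*8767 = 27 + 78903 = 78930)
G = 1591 (G = 14*121 - 103 = 1694 - 103 = 1591)
1/(V + G) = 1/(78930 + 1591) = 1/80521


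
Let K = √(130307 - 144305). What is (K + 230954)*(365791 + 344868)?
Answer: 164129538686 + 710659*I*√13998 ≈ 1.6413e+11 + 8.408e+7*I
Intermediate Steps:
K = I*√13998 (K = √(-13998) = I*√13998 ≈ 118.31*I)
(K + 230954)*(365791 + 344868) = (I*√13998 + 230954)*(365791 + 344868) = (230954 + I*√13998)*710659 = 164129538686 + 710659*I*√13998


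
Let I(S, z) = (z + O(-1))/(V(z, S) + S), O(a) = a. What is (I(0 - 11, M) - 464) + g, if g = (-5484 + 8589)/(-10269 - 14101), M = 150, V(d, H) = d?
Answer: -313713597/677486 ≈ -463.06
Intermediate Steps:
g = -621/4874 (g = 3105/(-24370) = 3105*(-1/24370) = -621/4874 ≈ -0.12741)
I(S, z) = (-1 + z)/(S + z) (I(S, z) = (z - 1)/(z + S) = (-1 + z)/(S + z))
(I(0 - 11, M) - 464) + g = ((-1 + 150)/((0 - 11) + 150) - 464) - 621/4874 = (149/(-11 + 150) - 464) - 621/4874 = (149/139 - 464) - 621/4874 = -64347/139 - 621/4874 = -313713597/677486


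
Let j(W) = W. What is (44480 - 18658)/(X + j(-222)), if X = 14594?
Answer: 12911/7186 ≈ 1.7967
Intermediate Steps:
(44480 - 18658)/(X + j(-222)) = (44480 - 18658)/(14594 - 222) = 25822/14372 = 25822*(1/14372) = 12911/7186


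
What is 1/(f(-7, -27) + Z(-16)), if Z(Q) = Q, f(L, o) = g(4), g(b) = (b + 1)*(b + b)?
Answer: 1/24 ≈ 0.041667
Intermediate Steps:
g(b) = 2*b*(1 + b) (g(b) = (1 + b)*(2*b) = 2*b*(1 + b))
f(L, o) = 40 (f(L, o) = 2*4*(1 + 4) = 2*4*5 = 40)
1/(f(-7, -27) + Z(-16)) = 1/(40 - 16) = 1/24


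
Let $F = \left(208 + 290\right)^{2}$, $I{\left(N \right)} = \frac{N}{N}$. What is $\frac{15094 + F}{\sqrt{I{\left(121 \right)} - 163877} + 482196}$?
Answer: $\frac{31716200802}{58128286573} - \frac{131549 i \sqrt{40969}}{58128286573} \approx 0.54562 - 0.00045807 i$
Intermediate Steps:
$I{\left(N \right)} = 1$
$F = 248004$ ($F = 498^{2} = 248004$)
$\frac{15094 + F}{\sqrt{I{\left(121 \right)} - 163877} + 482196} = \frac{15094 + 248004}{\sqrt{1 - 163877} + 482196} = \frac{263098}{\sqrt{-163876} + 482196} = \frac{263098}{2 i \sqrt{40969} + 482196} = \frac{263098}{482196 + 2 i \sqrt{40969}}$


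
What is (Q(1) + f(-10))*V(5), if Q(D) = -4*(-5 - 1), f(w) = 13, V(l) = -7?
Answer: -259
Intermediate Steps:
Q(D) = 24 (Q(D) = -4*(-6) = 24)
(Q(1) + f(-10))*V(5) = (24 + 13)*(-7) = 37*(-7) = -259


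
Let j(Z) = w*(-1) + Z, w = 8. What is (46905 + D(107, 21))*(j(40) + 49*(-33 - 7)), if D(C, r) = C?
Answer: -90639136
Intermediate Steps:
j(Z) = -8 + Z (j(Z) = 8*(-1) + Z = -8 + Z)
(46905 + D(107, 21))*(j(40) + 49*(-33 - 7)) = (46905 + 107)*((-8 + 40) + 49*(-33 - 7)) = 47012*(32 + 49*(-40)) = 47012*(32 - 1960) = 47012*(-1928) = -90639136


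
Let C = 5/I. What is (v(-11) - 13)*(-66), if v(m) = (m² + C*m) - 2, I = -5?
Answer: -7722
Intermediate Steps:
C = -1 (C = 5/(-5) = 5*(-⅕) = -1)
v(m) = -2 + m² - m (v(m) = (m² - m) - 2 = -2 + m² - m)
(v(-11) - 13)*(-66) = ((-2 + (-11)² - 1*(-11)) - 13)*(-66) = ((-2 + 121 + 11) - 13)*(-66) = (130 - 13)*(-66) = 117*(-66) = -7722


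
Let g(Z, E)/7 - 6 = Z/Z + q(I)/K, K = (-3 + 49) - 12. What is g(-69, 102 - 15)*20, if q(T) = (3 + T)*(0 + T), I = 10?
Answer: 25760/17 ≈ 1515.3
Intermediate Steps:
K = 34 (K = 46 - 12 = 34)
q(T) = T*(3 + T) (q(T) = (3 + T)*T = T*(3 + T))
g(Z, E) = 1288/17 (g(Z, E) = 42 + 7*(Z/Z + (10*(3 + 10))/34) = 42 + 7*(1 + (10*13)*(1/34)) = 42 + 7*(1 + 130*(1/34)) = 42 + 7*(1 + 65/17) = 42 + 7*(82/17) = 42 + 574/17 = 1288/17)
g(-69, 102 - 15)*20 = (1288/17)*20 = 25760/17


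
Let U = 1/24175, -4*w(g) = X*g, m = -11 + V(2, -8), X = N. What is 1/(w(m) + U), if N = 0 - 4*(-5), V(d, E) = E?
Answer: 24175/2296626 ≈ 0.010526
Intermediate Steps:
N = 20 (N = 0 + 20 = 20)
X = 20
m = -19 (m = -11 - 8 = -19)
w(g) = -5*g
U = 1/24175 ≈ 4.1365e-5
1/(w(m) + U) = 1/(-5*(-19) + 1/24175) = 1/(95 + 1/24175) = 1/(2296626/24175) = 24175/2296626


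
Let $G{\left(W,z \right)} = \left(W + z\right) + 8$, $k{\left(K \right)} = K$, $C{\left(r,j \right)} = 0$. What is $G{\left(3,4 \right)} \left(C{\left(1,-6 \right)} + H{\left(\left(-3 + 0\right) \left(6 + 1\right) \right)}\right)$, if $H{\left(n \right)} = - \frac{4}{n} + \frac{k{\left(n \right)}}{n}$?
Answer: $\frac{125}{7} \approx 17.857$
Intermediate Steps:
$G{\left(W,z \right)} = 8 + W + z$
$H{\left(n \right)} = 1 - \frac{4}{n}$ ($H{\left(n \right)} = - \frac{4}{n} + \frac{n}{n} = - \frac{4}{n} + 1 = 1 - \frac{4}{n}$)
$G{\left(3,4 \right)} \left(C{\left(1,-6 \right)} + H{\left(\left(-3 + 0\right) \left(6 + 1\right) \right)}\right) = \left(8 + 3 + 4\right) \left(0 + \frac{-4 + \left(-3 + 0\right) \left(6 + 1\right)}{\left(-3 + 0\right) \left(6 + 1\right)}\right) = 15 \left(0 + \frac{-4 - 21}{\left(-3\right) 7}\right) = 15 \left(0 + \frac{-4 - 21}{-21}\right) = 15 \left(0 - - \frac{25}{21}\right) = 15 \left(0 + \frac{25}{21}\right) = 15 \cdot \frac{25}{21} = \frac{125}{7}$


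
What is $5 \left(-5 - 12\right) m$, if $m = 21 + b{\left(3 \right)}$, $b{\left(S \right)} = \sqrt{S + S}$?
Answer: $-1785 - 85 \sqrt{6} \approx -1993.2$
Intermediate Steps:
$b{\left(S \right)} = \sqrt{2} \sqrt{S}$ ($b{\left(S \right)} = \sqrt{2 S} = \sqrt{2} \sqrt{S}$)
$m = 21 + \sqrt{6}$ ($m = 21 + \sqrt{2} \sqrt{3} = 21 + \sqrt{6} \approx 23.449$)
$5 \left(-5 - 12\right) m = 5 \left(-5 - 12\right) \left(21 + \sqrt{6}\right) = 5 \left(-17\right) \left(21 + \sqrt{6}\right) = - 85 \left(21 + \sqrt{6}\right) = -1785 - 85 \sqrt{6}$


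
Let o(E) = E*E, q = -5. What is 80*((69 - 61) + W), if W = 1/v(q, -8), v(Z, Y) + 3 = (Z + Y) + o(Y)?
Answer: 1925/3 ≈ 641.67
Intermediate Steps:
o(E) = E²
v(Z, Y) = -3 + Y + Z + Y² (v(Z, Y) = -3 + ((Z + Y) + Y²) = -3 + ((Y + Z) + Y²) = -3 + (Y + Z + Y²) = -3 + Y + Z + Y²)
W = 1/48 (W = 1/(-3 - 8 - 5 + (-8)²) = 1/(-3 - 8 - 5 + 64) = 1/48 ≈ 0.020833)
80*((69 - 61) + W) = 80*((69 - 61) + 1/48) = 80*(8 + 1/48) = 80*(385/48) = 1925/3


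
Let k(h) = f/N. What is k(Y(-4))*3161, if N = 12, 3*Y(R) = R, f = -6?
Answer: -3161/2 ≈ -1580.5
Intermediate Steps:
Y(R) = R/3
k(h) = -½ (k(h) = -6/12 = -6*1/12 = -½)
k(Y(-4))*3161 = -½*3161 = -3161/2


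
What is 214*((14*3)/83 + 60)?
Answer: 1074708/83 ≈ 12948.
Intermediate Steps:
214*((14*3)/83 + 60) = 214*(42*(1/83) + 60) = 214*(42/83 + 60) = 214*(5022/83) = 1074708/83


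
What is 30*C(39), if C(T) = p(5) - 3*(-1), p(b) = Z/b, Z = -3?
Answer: 72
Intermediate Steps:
p(b) = -3/b
C(T) = 12/5 (C(T) = -3/5 - 3*(-1) = -3*⅕ + 3 = -⅗ + 3 = 12/5)
30*C(39) = 30*(12/5) = 72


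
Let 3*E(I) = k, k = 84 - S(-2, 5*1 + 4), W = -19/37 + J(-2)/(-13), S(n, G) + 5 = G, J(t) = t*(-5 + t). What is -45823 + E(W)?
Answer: -137389/3 ≈ -45796.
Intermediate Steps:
S(n, G) = -5 + G
W = -765/481 (W = -19/37 - 2*(-5 - 2)/(-13) = -19*1/37 - 2*(-7)*(-1/13) = -19/37 + 14*(-1/13) = -19/37 - 14/13 = -765/481 ≈ -1.5904)
k = 80 (k = 84 - (-5 + (5*1 + 4)) = 84 - (-5 + (5 + 4)) = 84 - (-5 + 9) = 84 - 1*4 = 84 - 4 = 80)
E(I) = 80/3 (E(I) = (1/3)*80 = 80/3)
-45823 + E(W) = -45823 + 80/3 = -137389/3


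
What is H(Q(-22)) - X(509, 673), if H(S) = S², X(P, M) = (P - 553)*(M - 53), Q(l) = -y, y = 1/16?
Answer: 6983681/256 ≈ 27280.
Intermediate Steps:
y = 1/16 ≈ 0.062500
Q(l) = -1/16 (Q(l) = -1*1/16 = -1/16)
X(P, M) = (-553 + P)*(-53 + M)
H(Q(-22)) - X(509, 673) = (-1/16)² - (29309 - 553*673 - 53*509 + 673*509) = 1/256 - (29309 - 372169 - 26977 + 342557) = 1/256 - 1*(-27280) = 1/256 + 27280 = 6983681/256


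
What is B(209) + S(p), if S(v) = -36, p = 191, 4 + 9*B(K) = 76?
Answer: -28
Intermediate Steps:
B(K) = 8 (B(K) = -4/9 + (⅑)*76 = -4/9 + 76/9 = 8)
B(209) + S(p) = 8 - 36 = -28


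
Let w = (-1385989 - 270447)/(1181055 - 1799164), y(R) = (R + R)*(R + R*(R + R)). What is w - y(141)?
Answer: -6955360109978/618109 ≈ -1.1253e+7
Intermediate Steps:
y(R) = 2*R*(R + 2*R²) (y(R) = (2*R)*(R + R*(2*R)) = (2*R)*(R + 2*R²) = 2*R*(R + 2*R²))
w = 1656436/618109 (w = -1656436/(-618109) = -1656436*(-1/618109) = 1656436/618109 ≈ 2.6798)
w - y(141) = 1656436/618109 - 141²*(2 + 4*141) = 1656436/618109 - 19881*(2 + 564) = 1656436/618109 - 19881*566 = 1656436/618109 - 1*11252646 = 1656436/618109 - 11252646 = -6955360109978/618109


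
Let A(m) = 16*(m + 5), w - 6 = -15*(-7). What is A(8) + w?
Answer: 319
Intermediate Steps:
w = 111 (w = 6 - 15*(-7) = 6 + 105 = 111)
A(m) = 80 + 16*m (A(m) = 16*(5 + m) = 80 + 16*m)
A(8) + w = (80 + 16*8) + 111 = (80 + 128) + 111 = 208 + 111 = 319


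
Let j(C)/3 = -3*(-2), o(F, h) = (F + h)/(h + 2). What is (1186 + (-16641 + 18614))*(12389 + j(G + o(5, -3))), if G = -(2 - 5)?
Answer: 39193713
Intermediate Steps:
o(F, h) = (F + h)/(2 + h)
G = 3 (G = -1*(-3) = 3)
j(C) = 18 (j(C) = 3*(-3*(-2)) = 3*6 = 18)
(1186 + (-16641 + 18614))*(12389 + j(G + o(5, -3))) = (1186 + (-16641 + 18614))*(12389 + 18) = (1186 + 1973)*12407 = 3159*12407 = 39193713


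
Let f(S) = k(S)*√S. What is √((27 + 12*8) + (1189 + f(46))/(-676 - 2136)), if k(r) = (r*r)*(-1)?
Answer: √(242314961 + 1487548*√46)/1406 ≈ 11.300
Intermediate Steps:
k(r) = -r² (k(r) = r²*(-1) = -r²)
f(S) = -S^(5/2) (f(S) = (-S²)*√S = -S^(5/2))
√((27 + 12*8) + (1189 + f(46))/(-676 - 2136)) = √((27 + 12*8) + (1189 - 46^(5/2))/(-676 - 2136)) = √((27 + 96) + (1189 - 2116*√46)/(-2812)) = √(123 + (1189 - 2116*√46)*(-1/2812)) = √(123 + (-1189/2812 + 529*√46/703)) = √(344687/2812 + 529*√46/703)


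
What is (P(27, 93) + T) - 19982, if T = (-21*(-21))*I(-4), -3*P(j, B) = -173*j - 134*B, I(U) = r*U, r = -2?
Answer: -10743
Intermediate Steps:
I(U) = -2*U
P(j, B) = 134*B/3 + 173*j/3 (P(j, B) = -(-173*j - 134*B)/3 = 134*B/3 + 173*j/3)
T = 3528 (T = (-21*(-21))*(-2*(-4)) = 441*8 = 3528)
(P(27, 93) + T) - 19982 = (((134/3)*93 + (173/3)*27) + 3528) - 19982 = ((4154 + 1557) + 3528) - 19982 = (5711 + 3528) - 19982 = 9239 - 19982 = -10743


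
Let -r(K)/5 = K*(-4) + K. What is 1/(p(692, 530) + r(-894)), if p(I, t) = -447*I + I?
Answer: -1/322042 ≈ -3.1052e-6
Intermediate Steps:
r(K) = 15*K (r(K) = -5*(K*(-4) + K) = -5*(-4*K + K) = -(-15)*K = 15*K)
p(I, t) = -446*I
1/(p(692, 530) + r(-894)) = 1/(-446*692 + 15*(-894)) = 1/(-308632 - 13410) = 1/(-322042) = -1/322042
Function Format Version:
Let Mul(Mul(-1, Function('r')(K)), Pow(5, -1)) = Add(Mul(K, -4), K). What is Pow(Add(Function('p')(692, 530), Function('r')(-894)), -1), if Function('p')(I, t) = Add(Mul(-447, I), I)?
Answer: Rational(-1, 322042) ≈ -3.1052e-6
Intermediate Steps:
Function('r')(K) = Mul(15, K) (Function('r')(K) = Mul(-5, Add(Mul(K, -4), K)) = Mul(-5, Add(Mul(-4, K), K)) = Mul(-5, Mul(-3, K)) = Mul(15, K))
Function('p')(I, t) = Mul(-446, I)
Pow(Add(Function('p')(692, 530), Function('r')(-894)), -1) = Pow(Add(Mul(-446, 692), Mul(15, -894)), -1) = Pow(Add(-308632, -13410), -1) = Pow(-322042, -1) = Rational(-1, 322042)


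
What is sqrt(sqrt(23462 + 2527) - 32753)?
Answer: sqrt(-32753 + sqrt(25989)) ≈ 180.53*I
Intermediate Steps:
sqrt(sqrt(23462 + 2527) - 32753) = sqrt(sqrt(25989) - 32753) = sqrt(-32753 + sqrt(25989))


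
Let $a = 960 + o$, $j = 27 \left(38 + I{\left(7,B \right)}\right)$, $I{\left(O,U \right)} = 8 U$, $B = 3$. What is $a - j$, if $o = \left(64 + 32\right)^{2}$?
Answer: $8502$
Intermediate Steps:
$o = 9216$ ($o = 96^{2} = 9216$)
$j = 1674$ ($j = 27 \left(38 + 8 \cdot 3\right) = 27 \left(38 + 24\right) = 27 \cdot 62 = 1674$)
$a = 10176$ ($a = 960 + 9216 = 10176$)
$a - j = 10176 - 1674 = 8502$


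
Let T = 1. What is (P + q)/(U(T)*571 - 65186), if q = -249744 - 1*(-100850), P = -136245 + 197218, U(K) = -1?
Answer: 29307/21919 ≈ 1.3371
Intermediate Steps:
P = 60973
q = -148894 (q = -249744 + 100850 = -148894)
(P + q)/(U(T)*571 - 65186) = (60973 - 148894)/(-1*571 - 65186) = -87921/(-571 - 65186) = -87921/(-65757) = -87921*(-1/65757) = 29307/21919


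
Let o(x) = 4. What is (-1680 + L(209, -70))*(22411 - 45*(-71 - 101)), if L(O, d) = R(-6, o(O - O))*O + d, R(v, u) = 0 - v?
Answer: -14954896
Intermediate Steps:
R(v, u) = -v
L(O, d) = d + 6*O (L(O, d) = (-1*(-6))*O + d = 6*O + d = d + 6*O)
(-1680 + L(209, -70))*(22411 - 45*(-71 - 101)) = (-1680 + (-70 + 6*209))*(22411 - 45*(-71 - 101)) = (-1680 + (-70 + 1254))*(22411 - 45*(-172)) = (-1680 + 1184)*(22411 + 7740) = -496*30151 = -14954896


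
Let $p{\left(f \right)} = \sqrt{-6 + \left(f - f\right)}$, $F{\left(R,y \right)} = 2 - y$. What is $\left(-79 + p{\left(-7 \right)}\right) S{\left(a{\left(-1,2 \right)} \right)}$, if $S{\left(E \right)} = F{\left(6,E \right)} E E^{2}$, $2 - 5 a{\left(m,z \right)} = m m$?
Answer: $- \frac{711}{625} + \frac{9 i \sqrt{6}}{625} \approx -1.1376 + 0.035273 i$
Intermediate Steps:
$a{\left(m,z \right)} = \frac{2}{5} - \frac{m^{2}}{5}$ ($a{\left(m,z \right)} = \frac{2}{5} - \frac{m m}{5} = \frac{2}{5} - \frac{m^{2}}{5}$)
$S{\left(E \right)} = E^{3} \left(2 - E\right)$ ($S{\left(E \right)} = \left(2 - E\right) E E^{2} = \left(2 - E\right) E^{3} = E^{3} \left(2 - E\right)$)
$p{\left(f \right)} = i \sqrt{6}$ ($p{\left(f \right)} = \sqrt{-6 + 0} = \sqrt{-6} = i \sqrt{6}$)
$\left(-79 + p{\left(-7 \right)}\right) S{\left(a{\left(-1,2 \right)} \right)} = \left(-79 + i \sqrt{6}\right) \left(\frac{2}{5} - \frac{\left(-1\right)^{2}}{5}\right)^{3} \left(2 - \left(\frac{2}{5} - \frac{\left(-1\right)^{2}}{5}\right)\right) = \left(-79 + i \sqrt{6}\right) \left(\frac{2}{5} - \frac{1}{5}\right)^{3} \left(2 - \left(\frac{2}{5} - \frac{1}{5}\right)\right) = \left(-79 + i \sqrt{6}\right) \frac{2 - \frac{1}{5}}{125} = \left(-79 + i \sqrt{6}\right) \frac{1}{125} \cdot \frac{9}{5} = \left(-79 + i \sqrt{6}\right) \frac{9}{625} = - \frac{711}{625} + \frac{9 i \sqrt{6}}{625}$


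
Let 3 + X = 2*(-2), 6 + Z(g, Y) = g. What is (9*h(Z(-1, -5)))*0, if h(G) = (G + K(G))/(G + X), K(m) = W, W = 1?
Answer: 0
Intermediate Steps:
Z(g, Y) = -6 + g
K(m) = 1
X = -7 (X = -3 + 2*(-2) = -3 - 4 = -7)
h(G) = (1 + G)/(-7 + G) (h(G) = (G + 1)/(G - 7) = (1 + G)/(-7 + G))
(9*h(Z(-1, -5)))*0 = (9*((1 + (-6 - 1))/(-7 + (-6 - 1))))*0 = (9*((1 - 7)/(-7 - 7)))*0 = (9*(-6/(-14)))*0 = (9*(-1/14*(-6)))*0 = (9*(3/7))*0 = (27/7)*0 = 0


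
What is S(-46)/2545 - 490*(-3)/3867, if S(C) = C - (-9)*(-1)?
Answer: 235231/656101 ≈ 0.35853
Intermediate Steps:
S(C) = -9 + C (S(C) = C - 1*9 = C - 9 = -9 + C)
S(-46)/2545 - 490*(-3)/3867 = (-9 - 46)/2545 - 490*(-3)/3867 = -55*1/2545 + 1470*(1/3867) = -11/509 + 490/1289 = 235231/656101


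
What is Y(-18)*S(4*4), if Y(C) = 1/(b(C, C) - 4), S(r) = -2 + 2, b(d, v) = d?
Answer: 0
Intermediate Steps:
S(r) = 0
Y(C) = 1/(-4 + C) (Y(C) = 1/(C - 4) = 1/(-4 + C))
Y(-18)*S(4*4) = 0/(-4 - 18) = 0/(-22) = -1/22*0 = 0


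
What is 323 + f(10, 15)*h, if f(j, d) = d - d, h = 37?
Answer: 323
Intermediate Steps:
f(j, d) = 0
323 + f(10, 15)*h = 323 + 0*37 = 323 + 0 = 323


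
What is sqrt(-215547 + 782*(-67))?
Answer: I*sqrt(267941) ≈ 517.63*I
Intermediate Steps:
sqrt(-215547 + 782*(-67)) = sqrt(-215547 - 52394) = sqrt(-267941) = I*sqrt(267941)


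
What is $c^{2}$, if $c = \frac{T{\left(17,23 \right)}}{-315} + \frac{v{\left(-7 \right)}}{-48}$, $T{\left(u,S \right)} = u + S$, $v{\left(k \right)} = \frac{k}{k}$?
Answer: $\frac{22201}{1016064} \approx 0.02185$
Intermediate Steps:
$v{\left(k \right)} = 1$
$T{\left(u,S \right)} = S + u$
$c = - \frac{149}{1008}$ ($c = \frac{23 + 17}{-315} + 1 \frac{1}{-48} = 40 \left(- \frac{1}{315}\right) + 1 \left(- \frac{1}{48}\right) = - \frac{8}{63} - \frac{1}{48} = - \frac{149}{1008} \approx -0.14782$)
$c^{2} = \left(- \frac{149}{1008}\right)^{2} = \frac{22201}{1016064}$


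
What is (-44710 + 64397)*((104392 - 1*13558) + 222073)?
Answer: 6160200109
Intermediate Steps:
(-44710 + 64397)*((104392 - 1*13558) + 222073) = 19687*((104392 - 13558) + 222073) = 19687*(90834 + 222073) = 19687*312907 = 6160200109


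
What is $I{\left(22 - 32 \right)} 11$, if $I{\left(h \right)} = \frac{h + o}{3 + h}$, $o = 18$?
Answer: $- \frac{88}{7} \approx -12.571$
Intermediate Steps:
$I{\left(h \right)} = \frac{18 + h}{3 + h}$ ($I{\left(h \right)} = \frac{h + 18}{3 + h} = \frac{18 + h}{3 + h}$)
$I{\left(22 - 32 \right)} 11 = \frac{18 + \left(22 - 32\right)}{3 + \left(22 - 32\right)} 11 = \frac{18 - 10}{3 - 10} \cdot 11 = \frac{1}{-7} \cdot 8 \cdot 11 = \left(- \frac{1}{7}\right) 8 \cdot 11 = \left(- \frac{8}{7}\right) 11 = - \frac{88}{7}$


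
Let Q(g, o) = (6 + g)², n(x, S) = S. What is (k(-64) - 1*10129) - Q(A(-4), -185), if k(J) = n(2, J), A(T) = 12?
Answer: -10517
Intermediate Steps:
k(J) = J
(k(-64) - 1*10129) - Q(A(-4), -185) = (-64 - 1*10129) - (6 + 12)² = (-64 - 10129) - 1*18² = -10193 - 1*324 = -10193 - 324 = -10517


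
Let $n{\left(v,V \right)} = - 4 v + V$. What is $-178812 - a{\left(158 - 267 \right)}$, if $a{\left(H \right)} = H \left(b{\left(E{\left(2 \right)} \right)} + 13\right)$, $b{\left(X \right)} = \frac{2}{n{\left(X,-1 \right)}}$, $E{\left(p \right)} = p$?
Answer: $- \frac{1596773}{9} \approx -1.7742 \cdot 10^{5}$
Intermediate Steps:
$n{\left(v,V \right)} = V - 4 v$
$b{\left(X \right)} = \frac{2}{-1 - 4 X}$
$a{\left(H \right)} = \frac{115 H}{9}$ ($a{\left(H \right)} = H \left(- \frac{2}{1 + 4 \cdot 2} + 13\right) = H \left(- \frac{2}{1 + 8} + 13\right) = H \left(- \frac{2}{9} + 13\right) = H \frac{115}{9} = \frac{115 H}{9}$)
$-178812 - a{\left(158 - 267 \right)} = -178812 - \frac{115 \left(158 - 267\right)}{9} = -178812 - \frac{115}{9} \left(-109\right) = -178812 - - \frac{12535}{9} = -178812 + \frac{12535}{9} = - \frac{1596773}{9}$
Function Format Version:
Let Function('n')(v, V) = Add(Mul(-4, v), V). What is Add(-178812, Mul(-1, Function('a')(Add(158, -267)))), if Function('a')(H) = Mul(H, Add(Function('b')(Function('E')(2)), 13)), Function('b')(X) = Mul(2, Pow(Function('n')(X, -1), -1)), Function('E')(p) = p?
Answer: Rational(-1596773, 9) ≈ -1.7742e+5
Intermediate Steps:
Function('n')(v, V) = Add(V, Mul(-4, v))
Function('b')(X) = Mul(2, Pow(Add(-1, Mul(-4, X)), -1))
Function('a')(H) = Mul(Rational(115, 9), H) (Function('a')(H) = Mul(H, Add(Mul(-2, Pow(Add(1, Mul(4, 2)), -1)), 13)) = Mul(H, Add(Mul(-2, Pow(Add(1, 8), -1)), 13)) = Mul(H, Add(Mul(-2, Pow(9, -1)), 13)) = Mul(H, Add(Mul(-2, Rational(1, 9)), 13)) = Mul(H, Add(Rational(-2, 9), 13)) = Mul(H, Rational(115, 9)) = Mul(Rational(115, 9), H))
Add(-178812, Mul(-1, Function('a')(Add(158, -267)))) = Add(-178812, Mul(-1, Mul(Rational(115, 9), Add(158, -267)))) = Add(-178812, Mul(-1, Mul(Rational(115, 9), -109))) = Add(-178812, Mul(-1, Rational(-12535, 9))) = Add(-178812, Rational(12535, 9)) = Rational(-1596773, 9)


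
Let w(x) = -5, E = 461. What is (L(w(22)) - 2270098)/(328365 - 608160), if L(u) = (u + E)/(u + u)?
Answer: 11350718/1398975 ≈ 8.1136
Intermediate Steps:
L(u) = (461 + u)/(2*u) (L(u) = (u + 461)/(u + u) = (461 + u)/((2*u)) = (461 + u)*(1/(2*u)) = (461 + u)/(2*u))
(L(w(22)) - 2270098)/(328365 - 608160) = ((1/2)*(461 - 5)/(-5) - 2270098)/(328365 - 608160) = ((1/2)*(-1/5)*456 - 2270098)/(-279795) = (-228/5 - 2270098)*(-1/279795) = -11350718/5*(-1/279795) = 11350718/1398975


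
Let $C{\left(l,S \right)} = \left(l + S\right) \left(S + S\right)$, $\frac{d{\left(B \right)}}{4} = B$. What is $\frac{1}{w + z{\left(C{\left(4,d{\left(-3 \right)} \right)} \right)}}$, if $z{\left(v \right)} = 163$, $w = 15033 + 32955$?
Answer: $\frac{1}{48151} \approx 2.0768 \cdot 10^{-5}$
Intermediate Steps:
$w = 47988$
$d{\left(B \right)} = 4 B$
$C{\left(l,S \right)} = 2 S \left(S + l\right)$ ($C{\left(l,S \right)} = \left(S + l\right) 2 S = 2 S \left(S + l\right)$)
$\frac{1}{w + z{\left(C{\left(4,d{\left(-3 \right)} \right)} \right)}} = \frac{1}{47988 + 163} = \frac{1}{48151}$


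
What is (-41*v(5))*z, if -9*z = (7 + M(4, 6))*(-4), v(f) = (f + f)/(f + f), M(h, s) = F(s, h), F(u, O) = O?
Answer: -1804/9 ≈ -200.44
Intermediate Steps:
M(h, s) = h
v(f) = 1 (v(f) = (2*f)/((2*f)) = (2*f)*(1/(2*f)) = 1)
z = 44/9 (z = -(7 + 4)*(-4)/9 = -11*(-4)/9 = -⅑*(-44) = 44/9 ≈ 4.8889)
(-41*v(5))*z = -41*1*(44/9) = -41*44/9 = -1804/9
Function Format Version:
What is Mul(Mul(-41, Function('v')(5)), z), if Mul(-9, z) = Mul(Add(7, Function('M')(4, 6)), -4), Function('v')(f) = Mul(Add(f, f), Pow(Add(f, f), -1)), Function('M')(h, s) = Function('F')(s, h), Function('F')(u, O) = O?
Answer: Rational(-1804, 9) ≈ -200.44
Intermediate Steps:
Function('M')(h, s) = h
Function('v')(f) = 1 (Function('v')(f) = Mul(Mul(2, f), Pow(Mul(2, f), -1)) = Mul(Mul(2, f), Mul(Rational(1, 2), Pow(f, -1))) = 1)
z = Rational(44, 9) (z = Mul(Rational(-1, 9), Mul(Add(7, 4), -4)) = Mul(Rational(-1, 9), Mul(11, -4)) = Mul(Rational(-1, 9), -44) = Rational(44, 9) ≈ 4.8889)
Mul(Mul(-41, Function('v')(5)), z) = Mul(Mul(-41, 1), Rational(44, 9)) = Mul(-41, Rational(44, 9)) = Rational(-1804, 9)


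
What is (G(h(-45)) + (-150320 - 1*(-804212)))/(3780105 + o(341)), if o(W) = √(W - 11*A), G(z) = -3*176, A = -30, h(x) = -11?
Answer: 1234892261610/7144596905177 - 326682*√671/7144596905177 ≈ 0.17284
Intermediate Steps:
G(z) = -528
o(W) = √(330 + W) (o(W) = √(W - 11*(-30)) = √(W + 330) = √(330 + W))
(G(h(-45)) + (-150320 - 1*(-804212)))/(3780105 + o(341)) = (-528 + (-150320 - 1*(-804212)))/(3780105 + √(330 + 341)) = (-528 + (-150320 + 804212))/(3780105 + √671) = (-528 + 653892)/(3780105 + √671) = 653364/(3780105 + √671)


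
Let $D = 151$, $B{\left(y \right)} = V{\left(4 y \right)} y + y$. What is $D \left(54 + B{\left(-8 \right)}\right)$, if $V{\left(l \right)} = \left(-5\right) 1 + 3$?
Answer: $9362$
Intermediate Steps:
$V{\left(l \right)} = -2$ ($V{\left(l \right)} = -5 + 3 = -2$)
$B{\left(y \right)} = - y$ ($B{\left(y \right)} = - 2 y + y = - y$)
$D \left(54 + B{\left(-8 \right)}\right) = 151 \left(54 - -8\right) = 151 \left(54 + 8\right) = 151 \cdot 62 = 9362$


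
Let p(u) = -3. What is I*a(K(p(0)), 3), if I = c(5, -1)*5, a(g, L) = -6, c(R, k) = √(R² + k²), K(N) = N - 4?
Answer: -30*√26 ≈ -152.97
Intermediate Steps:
K(N) = -4 + N
I = 5*√26 (I = √(5² + (-1)²)*5 = √(25 + 1)*5 = √26*5 = 5*√26 ≈ 25.495)
I*a(K(p(0)), 3) = (5*√26)*(-6) = -30*√26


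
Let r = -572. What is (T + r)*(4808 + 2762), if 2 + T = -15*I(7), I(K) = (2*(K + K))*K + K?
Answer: -27395830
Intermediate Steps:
I(K) = K + 4*K² (I(K) = (2*(2*K))*K + K = (4*K)*K + K = 4*K² + K = K + 4*K²)
T = -3047 (T = -2 - 105*(1 + 4*7) = -2 - 105*(1 + 28) = -2 - 105*29 = -2 - 15*203 = -2 - 3045 = -3047)
(T + r)*(4808 + 2762) = (-3047 - 572)*(4808 + 2762) = -3619*7570 = -27395830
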